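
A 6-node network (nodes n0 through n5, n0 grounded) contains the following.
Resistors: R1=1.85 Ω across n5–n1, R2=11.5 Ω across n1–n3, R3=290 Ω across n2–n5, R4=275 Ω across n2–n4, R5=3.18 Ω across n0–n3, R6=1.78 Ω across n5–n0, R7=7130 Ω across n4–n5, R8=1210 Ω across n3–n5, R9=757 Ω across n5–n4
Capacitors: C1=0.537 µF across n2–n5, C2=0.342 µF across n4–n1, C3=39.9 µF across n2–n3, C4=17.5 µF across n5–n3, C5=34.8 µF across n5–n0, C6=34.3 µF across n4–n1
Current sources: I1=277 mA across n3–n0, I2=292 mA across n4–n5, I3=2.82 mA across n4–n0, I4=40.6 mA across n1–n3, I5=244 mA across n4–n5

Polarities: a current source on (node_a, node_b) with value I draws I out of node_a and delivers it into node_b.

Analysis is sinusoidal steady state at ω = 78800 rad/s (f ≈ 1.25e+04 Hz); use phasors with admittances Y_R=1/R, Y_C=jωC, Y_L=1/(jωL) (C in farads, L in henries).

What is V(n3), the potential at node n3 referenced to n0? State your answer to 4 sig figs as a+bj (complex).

Apply KCL at each of the 5 non-ground nodes and solve the resulting linear system.
Node n1: branches {R1, R2, C2, C6, I4} → V_1 = -0.9736+0.1050j
Node n2: branches {C1, R3, R4, C3} → V_2 = -0.1179+0.2714j
Node n3: branches {R2, C3, C4, R5, I1, R8, I4} → V_3 = -0.1187+0.2731j
Node n4: branches {R4, C2, I2, C6, R7, R9, I3, I5} → V_4 = -0.9737+0.3007j
Node n5: branches {R1, C1, R3, C4, R6, C5, I2, R7, R8, R9, I5} → V_5 = -0.04744+0.07871j

-0.1187+0.2731j V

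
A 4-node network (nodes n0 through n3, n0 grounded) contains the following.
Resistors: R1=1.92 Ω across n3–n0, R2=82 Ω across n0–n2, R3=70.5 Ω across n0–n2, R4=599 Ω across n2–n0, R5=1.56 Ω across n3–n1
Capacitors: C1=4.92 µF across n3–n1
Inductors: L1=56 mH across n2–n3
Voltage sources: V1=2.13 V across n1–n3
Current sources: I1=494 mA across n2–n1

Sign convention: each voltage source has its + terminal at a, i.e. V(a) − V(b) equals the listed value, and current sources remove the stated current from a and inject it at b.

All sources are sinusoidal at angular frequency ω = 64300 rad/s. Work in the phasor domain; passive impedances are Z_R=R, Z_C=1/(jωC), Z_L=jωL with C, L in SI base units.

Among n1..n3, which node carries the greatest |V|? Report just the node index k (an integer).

Element admittances at ω=64300 rad/s:
  Y(R1) = 0.5208+0.000j S between n3,n0
  Y(C1) = 0.000+0.3164j S between n3,n1
  Y(R2) = 0.01220+0.000j S between n0,n2
  Y(R3) = 0.01418+0.000j S between n0,n2
  Y(R4) = 0.001669+0.000j S between n2,n0
  Y(R5) = 0.6410+0.000j S between n3,n1
  Y(L1) = 0.000-0.0002777j S between n2,n3
  V1: constraint V(n1)−V(n3) = 2.13
  I1: injects 0.494 A into n1 (from n2)
Assemble and solve the 4×4 MNA system:
  V(n1)=3.078+0.009896j  V(n2)=-17.61-0.1837j  V(n3)=0.9484+0.009896j
  i(V1)=-0.8714-0.6738j

2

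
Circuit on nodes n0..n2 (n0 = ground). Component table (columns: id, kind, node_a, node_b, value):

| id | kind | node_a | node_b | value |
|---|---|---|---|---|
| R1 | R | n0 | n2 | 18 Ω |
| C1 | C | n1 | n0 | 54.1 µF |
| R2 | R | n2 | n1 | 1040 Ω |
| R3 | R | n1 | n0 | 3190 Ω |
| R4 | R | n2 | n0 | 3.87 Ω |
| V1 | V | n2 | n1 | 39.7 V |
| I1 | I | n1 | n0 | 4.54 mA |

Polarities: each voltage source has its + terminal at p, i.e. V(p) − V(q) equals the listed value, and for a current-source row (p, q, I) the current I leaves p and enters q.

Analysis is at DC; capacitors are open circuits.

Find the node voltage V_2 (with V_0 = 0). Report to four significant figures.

0.02515 V

Element admittances at DC:
  Y(R1) = 0.05556 S between n0,n2
  Y(C1) = 0.000 S between n1,n0
  Y(R2) = 0.0009615 S between n2,n1
  Y(R3) = 0.0003135 S between n1,n0
  Y(R4) = 0.2584 S between n2,n0
  V1: constraint V(n2)−V(n1) = 39.7
  I1: injects 0.00454 A into n0 (from n1)
Assemble and solve the 3×3 MNA system:
  V(n1)=-39.67  V(n2)=0.02515
  i(V1)=-0.04607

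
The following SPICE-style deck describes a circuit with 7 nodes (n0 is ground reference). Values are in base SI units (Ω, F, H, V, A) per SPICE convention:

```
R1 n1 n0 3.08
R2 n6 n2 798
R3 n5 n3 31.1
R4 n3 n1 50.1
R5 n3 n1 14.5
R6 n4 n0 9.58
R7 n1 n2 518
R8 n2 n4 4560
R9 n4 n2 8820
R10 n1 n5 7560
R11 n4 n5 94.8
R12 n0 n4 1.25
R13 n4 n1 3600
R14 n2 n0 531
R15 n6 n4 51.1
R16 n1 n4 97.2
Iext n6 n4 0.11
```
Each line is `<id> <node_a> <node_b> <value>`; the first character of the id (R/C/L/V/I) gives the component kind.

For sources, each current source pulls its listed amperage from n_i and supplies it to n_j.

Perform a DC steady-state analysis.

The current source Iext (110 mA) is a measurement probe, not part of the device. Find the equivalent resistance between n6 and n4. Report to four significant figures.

MNA unknowns: 6 node voltages V₁..V_6
R1: Y=0.3247 on G[1,0]
R2: Y=0.001253 on G[6,2]
R3: Y=0.03215 on G[5,3]
R4: Y=0.01996 on G[3,1]
R5: Y=0.06897 on G[3,1]
R6: Y=0.1044 on G[4,0]
R7: Y=0.001931 on G[1,2]
R8: Y=0.0002193 on G[2,4]
R9: Y=0.0001134 on G[4,2]
R10: Y=0.0001323 on G[1,5]
R11: Y=0.01055 on G[4,5]
R12: Y=0.8000 on G[0,4]
R13: Y=0.0002778 on G[4,1]
R14: Y=0.001883 on G[2,0]
R15: Y=0.01957 on G[6,4]
R16: Y=0.01029 on G[1,4]
Iext: z[6]−=0.11, z[4]+=0.11
solve → V1=-0.006714, V2=-1.244, V3=-0.005757, V4=0.005002, V5=-0.003111, V6=-5.353

R_eq = 48.71 Ω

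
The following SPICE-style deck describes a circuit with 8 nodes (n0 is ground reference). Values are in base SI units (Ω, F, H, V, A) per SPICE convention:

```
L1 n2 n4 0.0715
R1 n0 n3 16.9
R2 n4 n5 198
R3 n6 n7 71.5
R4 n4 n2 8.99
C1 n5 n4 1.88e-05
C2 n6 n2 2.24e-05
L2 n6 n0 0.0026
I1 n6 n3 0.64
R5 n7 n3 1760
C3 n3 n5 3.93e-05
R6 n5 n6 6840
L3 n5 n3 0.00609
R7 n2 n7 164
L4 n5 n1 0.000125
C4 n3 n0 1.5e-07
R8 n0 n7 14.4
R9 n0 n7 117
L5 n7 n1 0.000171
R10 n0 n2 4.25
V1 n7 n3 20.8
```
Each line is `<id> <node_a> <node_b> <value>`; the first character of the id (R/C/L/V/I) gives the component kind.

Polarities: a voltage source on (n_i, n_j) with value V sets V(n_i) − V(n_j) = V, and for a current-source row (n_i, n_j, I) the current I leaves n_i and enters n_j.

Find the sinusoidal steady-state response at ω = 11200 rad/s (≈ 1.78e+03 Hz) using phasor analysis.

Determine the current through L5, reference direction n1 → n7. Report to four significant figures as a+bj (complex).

Apply KCL at each of the 7 non-ground nodes and solve the resulting linear system.
Node n1: branches {L4, L5} → V_1 = -9.677-1.806j
Node n2: branches {L1, R4, C2, R7, R10} → V_2 = -8.251-6.183j
Node n3: branches {R1, I1, R5, C3, L3, C4, V1} → V_3 = 4.020+8.402j
Node n4: branches {L1, R2, R4, C1} → V_4 = -27.74-19.47j
Node n5: branches {R2, C1, C3, R6, L3, L4} → V_5 = -34.89-9.269j
Node n6: branches {R3, C2, L2, I1, R6} → V_6 = -8.609-6.349j
Node n7: branches {R3, R5, R7, R8, R9, L5, V1} → V_7 = 24.82+8.402j
Source currents: i(V1)=-7.947+17.06j

-5.330+18.01j A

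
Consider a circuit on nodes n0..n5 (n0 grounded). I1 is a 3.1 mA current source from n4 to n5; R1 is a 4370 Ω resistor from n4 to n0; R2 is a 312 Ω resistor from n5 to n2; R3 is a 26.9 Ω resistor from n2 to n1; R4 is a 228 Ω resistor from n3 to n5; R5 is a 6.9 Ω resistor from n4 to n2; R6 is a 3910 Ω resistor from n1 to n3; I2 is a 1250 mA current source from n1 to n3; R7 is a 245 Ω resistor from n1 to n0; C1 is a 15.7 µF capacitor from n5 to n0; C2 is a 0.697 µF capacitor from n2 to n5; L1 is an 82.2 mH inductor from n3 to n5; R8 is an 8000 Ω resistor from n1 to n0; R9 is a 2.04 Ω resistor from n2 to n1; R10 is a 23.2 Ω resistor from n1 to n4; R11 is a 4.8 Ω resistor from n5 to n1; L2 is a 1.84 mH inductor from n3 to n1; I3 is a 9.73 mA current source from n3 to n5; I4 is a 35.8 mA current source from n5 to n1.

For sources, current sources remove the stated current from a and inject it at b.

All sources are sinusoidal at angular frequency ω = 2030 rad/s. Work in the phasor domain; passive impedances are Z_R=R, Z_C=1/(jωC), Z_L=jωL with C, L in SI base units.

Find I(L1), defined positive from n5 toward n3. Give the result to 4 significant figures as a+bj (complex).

-0.02663+0.0003416j A

Element admittances at ω=2030 rad/s:
  I1: injects 0.0031 A into n5 (from n4)
  Y(R1) = 0.0002288+0.000j S between n4,n0
  Y(R2) = 0.003205+0.000j S between n5,n2
  Y(R3) = 0.03717+0.000j S between n2,n1
  Y(R4) = 0.004386+0.000j S between n3,n5
  Y(R5) = 0.1449+0.000j S between n4,n2
  Y(R6) = 0.0002558+0.000j S between n1,n3
  I2: injects 1.25 A into n3 (from n1)
  Y(R7) = 0.004082+0.000j S between n1,n0
  Y(C1) = 0.000+0.03187j S between n5,n0
  Y(C2) = 0.000+0.001415j S between n2,n5
  Y(L1) = 0.000-0.005993j S between n3,n5
  Y(R8) = 0.0001250+0.000j S between n1,n0
  Y(R9) = 0.4902+0.000j S between n2,n1
  Y(R10) = 0.04310+0.000j S between n1,n4
  Y(R11) = 0.2083+0.000j S between n5,n1
  Y(L2) = 0.000-0.2677j S between n3,n1
  I3: injects 0.00973 A into n5 (from n3)
  I4: injects 0.0358 A into n1 (from n5)
Assemble and solve the 5×5 MNA system:
  V(n1)=-0.006396-0.08953j  V(n2)=-0.01074-0.08894j  V(n3)=0.06946+4.443j  V(n4)=-0.02620-0.08897j  V(n5)=0.01246-0.001032j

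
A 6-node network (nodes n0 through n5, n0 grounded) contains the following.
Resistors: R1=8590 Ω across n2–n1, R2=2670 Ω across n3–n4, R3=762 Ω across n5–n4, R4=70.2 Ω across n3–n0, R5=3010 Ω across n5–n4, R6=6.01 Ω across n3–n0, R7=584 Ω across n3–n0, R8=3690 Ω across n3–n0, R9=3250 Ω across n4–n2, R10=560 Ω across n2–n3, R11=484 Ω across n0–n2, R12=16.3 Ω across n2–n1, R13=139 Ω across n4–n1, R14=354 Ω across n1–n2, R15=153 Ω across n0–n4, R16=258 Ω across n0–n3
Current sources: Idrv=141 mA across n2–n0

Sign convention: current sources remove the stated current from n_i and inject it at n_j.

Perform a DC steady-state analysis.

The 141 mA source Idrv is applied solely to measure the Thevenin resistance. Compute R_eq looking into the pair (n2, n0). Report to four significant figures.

R_eq = 137.9 Ω

MNA unknowns: 5 node voltages V₁..V_5
R1: Y=0.0001164 on G[2,1]
R2: Y=0.0003745 on G[3,4]
R3: Y=0.001312 on G[5,4]
R4: Y=0.01425 on G[3,0]
R5: Y=0.0003322 on G[5,4]
R6: Y=0.1664 on G[3,0]
R7: Y=0.001712 on G[3,0]
R8: Y=0.0002710 on G[3,0]
R9: Y=0.0003077 on G[4,2]
R10: Y=0.001786 on G[2,3]
R11: Y=0.002066 on G[0,2]
R12: Y=0.06135 on G[2,1]
R13: Y=0.007194 on G[4,1]
R14: Y=0.002825 on G[1,2]
R15: Y=0.006536 on G[0,4]
R16: Y=0.003876 on G[0,3]
Idrv: z[2]−=0.141, z[0]+=0.141
solve → V1=-18.45, V2=-19.44, V3=-0.2031, V4=-9.632, V5=-9.632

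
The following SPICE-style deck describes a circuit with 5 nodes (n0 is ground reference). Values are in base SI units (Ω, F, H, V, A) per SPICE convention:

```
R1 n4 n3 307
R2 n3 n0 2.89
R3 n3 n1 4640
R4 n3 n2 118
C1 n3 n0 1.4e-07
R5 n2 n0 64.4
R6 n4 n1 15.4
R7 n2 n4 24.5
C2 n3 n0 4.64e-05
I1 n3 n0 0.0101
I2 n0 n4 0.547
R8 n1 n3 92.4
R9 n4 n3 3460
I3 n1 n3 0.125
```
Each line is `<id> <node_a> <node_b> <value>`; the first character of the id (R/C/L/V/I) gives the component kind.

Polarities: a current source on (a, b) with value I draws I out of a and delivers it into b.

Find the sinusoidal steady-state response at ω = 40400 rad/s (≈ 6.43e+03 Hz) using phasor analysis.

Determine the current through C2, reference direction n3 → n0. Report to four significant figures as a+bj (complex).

MNA unknowns: 4 node voltages V₁..V_4
R1: Y=0.003257+0.000j on G[4,3]
R2: Y=0.3460+0.000j on G[3,0]
R3: Y=0.0002155+0.000j on G[3,1]
R4: Y=0.008475+0.000j on G[3,2]
C1: Y=0.000+0.005656j on G[3,0]
R5: Y=0.01553+0.000j on G[2,0]
R6: Y=0.06494+0.000j on G[4,1]
R7: Y=0.04082+0.000j on G[2,4]
C2: Y=0.000+1.875j on G[3,0]
I1: z[3]−=0.0101, z[0]+=0.0101
I2: z[0]−=0.547, z[4]+=0.547
R8: Y=0.01082+0.000j on G[1,3]
R9: Y=0.0002890+0.000j on G[4,3]
I3: z[1]−=0.125, z[3]+=0.125
solve → V1=11.77-0.1385j, V2=9.886-0.1067j, V3=0.03715-0.1971j, V4=15.69-0.1285j

0.3694+0.06964j A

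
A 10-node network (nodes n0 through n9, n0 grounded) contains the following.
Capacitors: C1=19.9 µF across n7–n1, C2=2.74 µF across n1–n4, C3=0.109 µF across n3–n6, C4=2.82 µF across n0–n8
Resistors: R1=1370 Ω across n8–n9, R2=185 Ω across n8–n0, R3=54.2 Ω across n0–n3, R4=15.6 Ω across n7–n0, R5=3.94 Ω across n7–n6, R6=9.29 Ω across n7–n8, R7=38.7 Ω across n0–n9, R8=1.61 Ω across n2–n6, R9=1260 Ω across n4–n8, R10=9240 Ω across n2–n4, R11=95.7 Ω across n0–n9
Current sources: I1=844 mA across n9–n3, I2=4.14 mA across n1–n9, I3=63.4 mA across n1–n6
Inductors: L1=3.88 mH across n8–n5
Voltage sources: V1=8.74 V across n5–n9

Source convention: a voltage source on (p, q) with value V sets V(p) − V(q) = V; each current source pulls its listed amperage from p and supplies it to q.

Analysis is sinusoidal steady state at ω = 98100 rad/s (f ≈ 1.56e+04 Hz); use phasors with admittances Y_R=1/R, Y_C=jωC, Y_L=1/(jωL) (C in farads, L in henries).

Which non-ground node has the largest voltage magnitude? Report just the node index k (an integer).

MNA unknowns: 9 node voltages V₁..V_9 plus 1 source current (V1)
C1: Y=0.000+1.952j on G[7,1]
R1: Y=0.0007299+0.000j on G[8,9]
R2: Y=0.005405+0.000j on G[8,0]
R3: Y=0.01845+0.000j on G[0,3]
R4: Y=0.06410+0.000j on G[7,0]
R5: Y=0.2538+0.000j on G[7,6]
I1: z[9]−=0.844, z[3]+=0.844
R6: Y=0.1076+0.000j on G[7,8]
C2: Y=0.000+0.2688j on G[1,4]
R7: Y=0.02584+0.000j on G[0,9]
R8: Y=0.6211+0.000j on G[2,6]
R9: Y=0.0007937+0.000j on G[4,8]
R10: Y=0.0001082+0.000j on G[2,4]
R11: Y=0.01045+0.000j on G[0,9]
C3: Y=0.000+0.01069j on G[3,6]
I2: z[1]−=0.00414, z[9]+=0.00414
L1: Y=0.000-0.002627j on G[8,5]
I3: z[1]−=0.0634, z[6]+=0.0634
C4: Y=0.000+0.2766j on G[0,8]
V1: row V5−V9=8.74, i_V1 at 5,9
solve → V1=1.850+1.766j, V2=2.977+3.024j, V3=33.68-17.79j, V4=1.844+1.768j, V5=-13.87-1.056j, V6=2.977+3.024j, V7=1.850+1.731j, V8=0.9295-0.2732j, V9=-22.61-1.056j
aux → i_V1=0.002056-0.03889j

3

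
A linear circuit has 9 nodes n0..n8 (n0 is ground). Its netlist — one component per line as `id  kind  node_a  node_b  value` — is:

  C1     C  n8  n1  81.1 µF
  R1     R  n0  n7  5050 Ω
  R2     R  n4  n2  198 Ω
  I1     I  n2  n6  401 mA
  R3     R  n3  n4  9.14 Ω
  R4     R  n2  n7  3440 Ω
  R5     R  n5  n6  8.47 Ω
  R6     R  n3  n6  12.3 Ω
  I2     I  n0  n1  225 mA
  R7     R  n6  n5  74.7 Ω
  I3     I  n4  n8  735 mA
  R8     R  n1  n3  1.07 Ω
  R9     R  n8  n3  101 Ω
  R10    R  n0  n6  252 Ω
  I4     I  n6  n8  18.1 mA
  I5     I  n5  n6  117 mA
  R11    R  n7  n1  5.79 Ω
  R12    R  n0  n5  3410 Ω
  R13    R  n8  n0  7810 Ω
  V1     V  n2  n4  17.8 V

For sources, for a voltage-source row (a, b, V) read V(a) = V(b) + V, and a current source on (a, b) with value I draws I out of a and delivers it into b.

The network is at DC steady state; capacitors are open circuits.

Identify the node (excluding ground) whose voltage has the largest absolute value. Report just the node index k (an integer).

8

MNA unknowns: 8 node voltages V₁..V_8 plus 1 source current (V1)
C1: Y=0.000 on G[8,1]
R1: Y=0.0001980 on G[0,7]
R2: Y=0.005051 on G[4,2]
I1: z[2]−=0.401, z[6]+=0.401
R3: Y=0.1094 on G[3,4]
R4: Y=0.0002907 on G[2,7]
R5: Y=0.1181 on G[5,6]
R6: Y=0.08130 on G[3,6]
I2: z[0]−=0.225, z[1]+=0.225
R7: Y=0.01339 on G[6,5]
I3: z[4]−=0.735, z[8]+=0.735
R8: Y=0.9346 on G[1,3]
R9: Y=0.009901 on G[8,3]
R10: Y=0.003968 on G[0,6]
I4: z[6]−=0.0181, z[8]+=0.0181
I5: z[5]−=0.117, z[6]+=0.117
R11: Y=0.1727 on G[7,1]
R12: Y=0.0002933 on G[0,5]
R13: Y=0.0001280 on G[8,0]
V1: row V2−V4=17.8, i_V1 at 2,4
solve → V1=45.17, V2=52.34, V3=44.94, V4=34.54, V5=46.19, V6=47.18, V7=45.13, V8=119.5
aux → i_V1=-0.4930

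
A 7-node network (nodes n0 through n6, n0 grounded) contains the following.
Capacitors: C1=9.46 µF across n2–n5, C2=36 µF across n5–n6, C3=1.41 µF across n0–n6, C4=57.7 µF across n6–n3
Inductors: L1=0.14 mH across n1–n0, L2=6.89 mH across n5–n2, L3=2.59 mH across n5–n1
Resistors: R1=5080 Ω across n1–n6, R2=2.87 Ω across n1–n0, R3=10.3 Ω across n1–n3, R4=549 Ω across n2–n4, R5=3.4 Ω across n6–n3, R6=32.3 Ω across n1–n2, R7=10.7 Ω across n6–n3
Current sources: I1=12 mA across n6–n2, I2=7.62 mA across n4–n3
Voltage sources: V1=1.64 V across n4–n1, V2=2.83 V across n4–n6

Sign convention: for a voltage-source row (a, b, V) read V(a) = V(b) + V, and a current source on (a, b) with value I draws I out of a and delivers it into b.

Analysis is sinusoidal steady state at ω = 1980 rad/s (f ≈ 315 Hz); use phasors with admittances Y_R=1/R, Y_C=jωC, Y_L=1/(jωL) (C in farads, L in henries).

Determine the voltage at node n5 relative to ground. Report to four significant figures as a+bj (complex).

Element admittances at ω=1980 rad/s:
  Y(C1) = 0.000+0.01873j S between n2,n5
  Y(C2) = 0.000+0.07128j S between n5,n6
  Y(L1) = 0.000-3.608j S between n1,n0
  Y(L2) = 0.000-0.07330j S between n5,n2
  Y(R1) = 0.0001969+0.000j S between n1,n6
  Y(R2) = 0.3484+0.000j S between n1,n0
  Y(R3) = 0.09709+0.000j S between n1,n3
  Y(R4) = 0.001821+0.000j S between n2,n4
  Y(C3) = 0.000+0.002792j S between n0,n6
  Y(R5) = 0.2941+0.000j S between n6,n3
  Y(R6) = 0.03096+0.000j S between n1,n2
  Y(L3) = 0.000-0.1950j S between n5,n1
  Y(R7) = 0.09346+0.000j S between n6,n3
  Y(C4) = 0.000+0.1142j S between n6,n3
  I1: injects 0.012 A into n2 (from n6)
  I2: injects 0.00762 A into n3 (from n4)
  V1: constraint V(n4)−V(n1) = 1.64
  V2: constraint V(n4)−V(n6) = 2.83
Assemble and solve the 8×8 MNA system:
  V(n1)=-0.0009131+8.826e-05j  V(n2)=0.5868-0.1129j  V(n3)=-0.9502-0.05666j  V(n4)=1.639+8.826e-05j  V(n5)=0.6547-0.03451j  V(n6)=-1.191+8.826e-05j
  i(V1)=0.08095+0.1402j  i(V2)=-0.09048-0.1404j

0.6547-0.03451j V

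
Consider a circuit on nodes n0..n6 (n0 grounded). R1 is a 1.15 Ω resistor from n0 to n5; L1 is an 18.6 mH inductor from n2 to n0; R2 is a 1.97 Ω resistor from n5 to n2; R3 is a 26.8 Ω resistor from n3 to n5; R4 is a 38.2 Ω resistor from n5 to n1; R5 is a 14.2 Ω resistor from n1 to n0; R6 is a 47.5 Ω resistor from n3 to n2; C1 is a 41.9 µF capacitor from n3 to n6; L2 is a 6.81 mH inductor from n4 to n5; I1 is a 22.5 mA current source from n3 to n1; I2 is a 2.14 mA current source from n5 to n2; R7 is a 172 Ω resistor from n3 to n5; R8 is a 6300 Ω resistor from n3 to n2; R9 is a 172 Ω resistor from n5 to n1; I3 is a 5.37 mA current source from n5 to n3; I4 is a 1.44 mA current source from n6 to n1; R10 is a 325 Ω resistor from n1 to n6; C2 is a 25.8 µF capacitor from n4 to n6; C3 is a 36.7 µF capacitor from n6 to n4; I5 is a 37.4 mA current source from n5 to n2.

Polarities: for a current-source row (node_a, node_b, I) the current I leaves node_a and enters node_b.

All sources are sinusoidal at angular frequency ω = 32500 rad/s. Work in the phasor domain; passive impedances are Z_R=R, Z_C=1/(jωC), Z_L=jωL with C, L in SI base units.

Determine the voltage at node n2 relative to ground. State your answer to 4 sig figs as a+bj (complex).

0.04768-0.0003892j V

Apply KCL at each of the 6 non-ground nodes and solve the resulting linear system.
Node n1: branches {R4, R5, I1, R9, I4, R10} → V_1 = 0.2141-0.0004436j
Node n2: branches {L1, R2, R6, I2, R8, I5} → V_2 = 0.04768-0.0003892j
Node n3: branches {R3, R6, C1, I1, R7, R8, I3} → V_3 = -0.2606-0.01645j
Node n4: branches {L2, C2, C3} → V_4 = -0.2619-0.01656j
Node n5: branches {R1, R2, R3, R4, L2, I2, R7, R9, I3, I5} → V_5 = -0.01733+0.0001266j
Node n6: branches {C1, I4, R10, C2, C3} → V_6 = -0.2614-0.01652j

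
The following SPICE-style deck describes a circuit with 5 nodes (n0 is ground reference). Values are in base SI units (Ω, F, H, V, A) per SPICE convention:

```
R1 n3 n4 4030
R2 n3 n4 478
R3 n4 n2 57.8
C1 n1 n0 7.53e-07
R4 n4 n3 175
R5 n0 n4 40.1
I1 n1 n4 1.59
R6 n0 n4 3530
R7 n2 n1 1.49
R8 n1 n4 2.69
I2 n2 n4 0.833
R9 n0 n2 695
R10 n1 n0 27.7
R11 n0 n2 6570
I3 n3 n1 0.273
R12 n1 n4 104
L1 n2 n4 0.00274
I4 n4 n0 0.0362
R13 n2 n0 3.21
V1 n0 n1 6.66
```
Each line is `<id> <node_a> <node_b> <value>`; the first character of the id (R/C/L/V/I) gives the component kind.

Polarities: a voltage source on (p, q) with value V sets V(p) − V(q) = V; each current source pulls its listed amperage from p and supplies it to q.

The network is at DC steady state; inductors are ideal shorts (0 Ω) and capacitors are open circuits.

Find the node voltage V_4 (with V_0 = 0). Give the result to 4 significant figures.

MNA unknowns: 4 node voltages V₁..V_4 plus 2 source currents (L1, V1)
R1: Y=0.0002481 on G[3,4]
R2: Y=0.002092 on G[3,4]
R3: Y=0.01730 on G[4,2]
C1: Y=0.000 on G[1,0]
R4: Y=0.005714 on G[4,3]
R5: Y=0.02494 on G[0,4]
I1: z[1]−=1.59, z[4]+=1.59
R6: Y=0.0002833 on G[0,4]
R7: Y=0.6711 on G[2,1]
R8: Y=0.3717 on G[1,4]
I2: z[2]−=0.833, z[4]+=0.833
R9: Y=0.001439 on G[0,2]
R10: Y=0.03610 on G[1,0]
R11: Y=0.0001522 on G[0,2]
I3: z[3]−=0.273, z[1]+=0.273
R12: Y=0.009615 on G[1,4]
L1: row V2−V4=0, i_L1 at 2,4
I4: z[4]−=0.0362, z[0]+=0.0362
R13: Y=0.3115 on G[2,0]
V1: row V0−V1=6.66, i_V1 at 0,1
solve → V1=-6.660, V2=-4.119, V3=-38.01, V4=-4.119
aux → i_L1=-1.249, i_V1=-1.598

-4.119 V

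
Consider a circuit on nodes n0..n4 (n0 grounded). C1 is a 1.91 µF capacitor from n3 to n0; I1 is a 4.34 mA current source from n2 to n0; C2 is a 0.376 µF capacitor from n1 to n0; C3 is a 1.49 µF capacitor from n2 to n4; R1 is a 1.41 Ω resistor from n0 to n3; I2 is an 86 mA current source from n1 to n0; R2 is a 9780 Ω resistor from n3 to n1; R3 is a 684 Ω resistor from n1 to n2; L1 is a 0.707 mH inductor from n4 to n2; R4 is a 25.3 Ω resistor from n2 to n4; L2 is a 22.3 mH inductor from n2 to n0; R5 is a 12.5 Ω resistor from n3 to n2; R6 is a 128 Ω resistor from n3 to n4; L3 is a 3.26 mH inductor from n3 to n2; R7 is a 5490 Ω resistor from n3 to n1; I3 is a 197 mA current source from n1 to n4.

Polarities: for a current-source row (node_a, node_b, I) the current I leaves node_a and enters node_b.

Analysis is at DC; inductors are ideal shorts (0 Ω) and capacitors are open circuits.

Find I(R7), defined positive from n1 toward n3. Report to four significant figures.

-0.02952 A

MNA unknowns: 4 node voltages V₁..V_4 plus 3 source currents (L1, L2, L3)
C1: Y=0.000 on G[3,0]
I1: z[2]−=0.00434, z[0]+=0.00434
C2: Y=0.000 on G[1,0]
C3: Y=0.000 on G[2,4]
R1: Y=0.7092 on G[0,3]
I2: z[1]−=0.086, z[0]+=0.086
R2: Y=0.0001022 on G[3,1]
R3: Y=0.001462 on G[1,2]
L1: row V4−V2=0, i_L1 at 4,2
R4: Y=0.03953 on G[2,4]
L2: row V2−V0=0, i_L2 at 2,0
R5: Y=0.08000 on G[3,2]
R6: Y=0.007812 on G[3,4]
L3: row V3−V2=0, i_L3 at 3,2
R7: Y=0.0001821 on G[3,1]
I3: z[1]−=0.197, z[4]+=0.197
solve → V1=-162.0, V2=0.000, V3=0.000, V4=0.000
aux → i_L1=0.1970, i_L2=-0.09034, i_L3=-0.04609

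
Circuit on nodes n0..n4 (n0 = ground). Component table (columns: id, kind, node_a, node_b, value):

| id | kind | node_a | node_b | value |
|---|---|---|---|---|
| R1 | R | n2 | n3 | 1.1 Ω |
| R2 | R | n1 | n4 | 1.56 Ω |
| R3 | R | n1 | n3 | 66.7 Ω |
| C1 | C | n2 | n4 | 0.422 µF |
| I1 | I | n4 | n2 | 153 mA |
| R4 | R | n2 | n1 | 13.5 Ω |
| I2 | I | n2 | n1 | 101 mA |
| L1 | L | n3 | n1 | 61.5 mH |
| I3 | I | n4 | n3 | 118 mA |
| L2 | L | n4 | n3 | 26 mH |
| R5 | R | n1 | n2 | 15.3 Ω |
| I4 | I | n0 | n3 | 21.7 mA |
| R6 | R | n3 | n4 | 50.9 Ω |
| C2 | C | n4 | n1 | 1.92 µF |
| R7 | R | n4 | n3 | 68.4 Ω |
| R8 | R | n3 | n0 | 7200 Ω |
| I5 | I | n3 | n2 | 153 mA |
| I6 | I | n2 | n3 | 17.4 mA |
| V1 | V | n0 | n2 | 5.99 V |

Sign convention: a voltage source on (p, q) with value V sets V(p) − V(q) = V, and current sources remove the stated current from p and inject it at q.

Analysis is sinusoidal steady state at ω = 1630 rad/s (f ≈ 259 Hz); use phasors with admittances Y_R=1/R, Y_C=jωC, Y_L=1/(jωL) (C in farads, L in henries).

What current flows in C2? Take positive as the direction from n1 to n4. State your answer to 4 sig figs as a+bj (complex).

MNA unknowns: 4 node voltages V₁..V_4 plus 1 source current (V1)
R1: Y=0.9091+0.000j on G[2,3]
R2: Y=0.6410+0.000j on G[1,4]
R3: Y=0.01499+0.000j on G[1,3]
C1: Y=0.000+0.0006879j on G[2,4]
I1: z[4]−=0.153, z[2]+=0.153
R4: Y=0.07407+0.000j on G[2,1]
I2: z[2]−=0.101, z[1]+=0.101
L1: Y=0.000-0.009976j on G[3,1]
I3: z[4]−=0.118, z[3]+=0.118
L2: Y=0.000-0.02360j on G[4,3]
R5: Y=0.06536+0.000j on G[1,2]
I4: z[0]−=0.0217, z[3]+=0.0217
R6: Y=0.01965+0.000j on G[3,4]
C2: Y=0.000+0.003130j on G[4,1]
R7: Y=0.01462+0.000j on G[4,3]
R8: Y=0.0001389+0.000j on G[3,0]
I5: z[3]−=0.153, z[2]+=0.153
I6: z[2]−=0.0174, z[3]+=0.0174
V1: row V0−V2=5.99, i_V1 at 0,2
solve → V1=-6.805-0.1635j, V2=-5.990+0.000j, V3=-6.047+0.02596j, V4=-7.160-0.1900j
aux → i_V1=-0.02254+3.605e-06j

-8.281e-05+0.001113j A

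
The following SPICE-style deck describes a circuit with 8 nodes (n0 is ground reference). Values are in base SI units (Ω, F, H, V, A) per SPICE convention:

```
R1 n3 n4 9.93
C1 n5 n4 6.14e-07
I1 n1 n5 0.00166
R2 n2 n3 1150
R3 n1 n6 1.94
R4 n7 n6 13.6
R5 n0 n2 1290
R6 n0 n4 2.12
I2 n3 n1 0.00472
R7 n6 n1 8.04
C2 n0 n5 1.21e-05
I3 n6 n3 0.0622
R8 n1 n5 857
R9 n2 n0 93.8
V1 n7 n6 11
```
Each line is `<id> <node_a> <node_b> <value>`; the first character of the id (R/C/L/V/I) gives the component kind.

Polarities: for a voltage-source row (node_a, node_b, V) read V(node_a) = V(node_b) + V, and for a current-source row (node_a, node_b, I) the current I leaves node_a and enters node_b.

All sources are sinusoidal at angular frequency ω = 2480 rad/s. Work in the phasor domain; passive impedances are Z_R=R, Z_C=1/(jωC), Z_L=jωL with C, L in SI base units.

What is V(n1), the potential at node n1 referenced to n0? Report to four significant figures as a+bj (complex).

Element admittances at ω=2480 rad/s:
  Y(R1) = 0.1007+0.000j S between n3,n4
  Y(C1) = 0.000+0.001523j S between n5,n4
  I1: injects 0.00166 A into n5 (from n1)
  Y(R2) = 0.0008696+0.000j S between n2,n3
  Y(R3) = 0.5155+0.000j S between n1,n6
  Y(R4) = 0.07353+0.000j S between n7,n6
  Y(R5) = 0.0007752+0.000j S between n0,n2
  Y(R6) = 0.4717+0.000j S between n0,n4
  I2: injects 0.00472 A into n1 (from n3)
  Y(R7) = 0.1244+0.000j S between n6,n1
  Y(C2) = 0.000+0.03001j S between n0,n5
  I3: injects 0.0622 A into n3 (from n6)
  Y(R8) = 0.001167+0.000j S between n1,n5
  Y(R9) = 0.01066+0.000j S between n2,n0
  V1: constraint V(n7)−V(n6) = 11
Assemble and solve the 8×8 MNA system:
  V(n1)=-50.68+1.823j  V(n2)=0.04806-2.468e-05j  V(n3)=0.6801-0.0003493j  V(n4)=0.1148-0.0003521j  V(n5)=0.005544+1.823j  V(n6)=-50.77+1.823j  V(n7)=-39.77+1.823j
  i(V1)=-0.8088+0.000j

-50.68+1.823j V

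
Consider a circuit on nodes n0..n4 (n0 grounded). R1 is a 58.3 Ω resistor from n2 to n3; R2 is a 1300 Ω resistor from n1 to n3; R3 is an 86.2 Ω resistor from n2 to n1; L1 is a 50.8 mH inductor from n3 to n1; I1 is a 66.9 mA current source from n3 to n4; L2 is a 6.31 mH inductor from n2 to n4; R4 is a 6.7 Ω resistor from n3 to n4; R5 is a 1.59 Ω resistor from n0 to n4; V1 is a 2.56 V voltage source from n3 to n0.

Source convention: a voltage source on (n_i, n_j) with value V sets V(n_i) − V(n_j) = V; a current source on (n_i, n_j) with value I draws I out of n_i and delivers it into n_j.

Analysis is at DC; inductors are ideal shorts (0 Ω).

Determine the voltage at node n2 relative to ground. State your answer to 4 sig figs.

0.6476 V

Apply KCL at each of the 4 non-ground nodes and solve the resulting linear system.
Node n1: branches {R2, R3, L1} → V_1 = 2.560
Node n2: branches {R1, R3, L2} → V_2 = 0.6476
Node n3: branches {R1, R2, L1, I1, R4, V1} → V_3 = 2.560
Node n4: branches {I1, L2, R4, R5} → V_4 = 0.6476
Source currents: i(L1)=0.02219, i(L2)=0.05499, i(V1)=-0.4073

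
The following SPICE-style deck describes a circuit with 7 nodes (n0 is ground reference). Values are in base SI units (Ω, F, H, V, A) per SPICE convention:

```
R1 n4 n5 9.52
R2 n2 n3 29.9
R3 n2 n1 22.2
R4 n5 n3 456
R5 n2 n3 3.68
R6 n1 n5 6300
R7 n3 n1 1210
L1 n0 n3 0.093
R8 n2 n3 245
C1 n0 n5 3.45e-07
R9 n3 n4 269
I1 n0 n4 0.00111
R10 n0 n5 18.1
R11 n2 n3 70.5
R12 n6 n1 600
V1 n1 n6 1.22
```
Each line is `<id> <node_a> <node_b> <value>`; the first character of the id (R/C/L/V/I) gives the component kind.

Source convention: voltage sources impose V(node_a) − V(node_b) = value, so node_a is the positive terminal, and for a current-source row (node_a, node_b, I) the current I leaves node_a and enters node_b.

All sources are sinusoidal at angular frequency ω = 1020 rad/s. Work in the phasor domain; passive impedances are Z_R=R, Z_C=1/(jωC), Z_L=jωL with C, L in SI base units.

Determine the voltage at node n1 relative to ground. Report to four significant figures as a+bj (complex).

0.005543+0.01064j V

Element admittances at ω=1020 rad/s:
  Y(R1) = 0.1050+0.000j S between n4,n5
  Y(R2) = 0.03344+0.000j S between n2,n3
  Y(R3) = 0.04505+0.000j S between n2,n1
  Y(R4) = 0.002193+0.000j S between n5,n3
  Y(R5) = 0.2717+0.000j S between n2,n3
  Y(R6) = 0.0001587+0.000j S between n1,n5
  Y(R7) = 0.0008264+0.000j S between n3,n1
  Y(L1) = 0.000-0.01054j S between n0,n3
  Y(R8) = 0.004082+0.000j S between n2,n3
  Y(C1) = 0.000+0.0003519j S between n0,n5
  Y(R9) = 0.003717+0.000j S between n3,n4
  I1: injects 0.00111 A into n4 (from n0)
  Y(R10) = 0.05525+0.000j S between n0,n5
  Y(R11) = 0.01418+0.000j S between n2,n3
  Y(R12) = 0.001667+0.000j S between n6,n1
  V1: constraint V(n1)−V(n6) = 1.22
Assemble and solve the 7×7 MNA system:
  V(n1)=0.005543+0.01064j  V(n2)=0.005500+0.01068j  V(n3)=0.005494+0.01068j  V(n4)=0.02784+0.001266j  V(n5)=0.01806+0.0009332j  V(n6)=-1.214+0.01064j
  i(V1)=-0.002033+0.000j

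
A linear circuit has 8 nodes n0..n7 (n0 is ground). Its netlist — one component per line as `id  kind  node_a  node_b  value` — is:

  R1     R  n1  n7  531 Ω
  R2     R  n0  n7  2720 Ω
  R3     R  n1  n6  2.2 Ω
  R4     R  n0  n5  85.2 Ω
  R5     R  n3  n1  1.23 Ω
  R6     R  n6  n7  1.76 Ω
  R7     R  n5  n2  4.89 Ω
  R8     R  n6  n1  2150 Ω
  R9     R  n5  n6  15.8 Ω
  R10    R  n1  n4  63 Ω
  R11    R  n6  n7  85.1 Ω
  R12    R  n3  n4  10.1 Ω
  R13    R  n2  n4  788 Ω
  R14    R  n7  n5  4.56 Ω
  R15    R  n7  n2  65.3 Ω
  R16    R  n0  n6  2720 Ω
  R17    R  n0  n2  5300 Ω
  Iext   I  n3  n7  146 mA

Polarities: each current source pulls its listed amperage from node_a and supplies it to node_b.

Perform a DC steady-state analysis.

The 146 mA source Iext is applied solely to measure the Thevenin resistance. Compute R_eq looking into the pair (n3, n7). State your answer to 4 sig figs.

Element admittances at DC:
  Y(R1) = 0.001883 S between n1,n7
  Y(R2) = 0.0003676 S between n0,n7
  Y(R3) = 0.4545 S between n1,n6
  Y(R4) = 0.01174 S between n0,n5
  Y(R5) = 0.8130 S between n3,n1
  Y(R6) = 0.5682 S between n6,n7
  Y(R7) = 0.2045 S between n5,n2
  Y(R8) = 0.0004651 S between n6,n1
  Y(R9) = 0.06329 S between n5,n6
  Y(R10) = 0.01587 S between n1,n4
  Y(R11) = 0.01175 S between n6,n7
  Y(R12) = 0.09901 S between n3,n4
  Y(R13) = 0.001269 S between n2,n4
  Y(R14) = 0.2193 S between n7,n5
  Y(R15) = 0.01531 S between n7,n2
  Y(R16) = 0.0003676 S between n0,n6
  Y(R17) = 0.0001887 S between n0,n2
  Iext: injects 0.146 A into n7 (from n3)
Assemble and solve the 7×7 MNA system:
  V(n1)=-0.4907  V(n2)=0.003561  V(n3)=-0.6665  V(n4)=-0.6352  V(n5)=0.003661  V(n6)=-0.1739  V(n7)=0.05520

R_eq = 4.943 Ω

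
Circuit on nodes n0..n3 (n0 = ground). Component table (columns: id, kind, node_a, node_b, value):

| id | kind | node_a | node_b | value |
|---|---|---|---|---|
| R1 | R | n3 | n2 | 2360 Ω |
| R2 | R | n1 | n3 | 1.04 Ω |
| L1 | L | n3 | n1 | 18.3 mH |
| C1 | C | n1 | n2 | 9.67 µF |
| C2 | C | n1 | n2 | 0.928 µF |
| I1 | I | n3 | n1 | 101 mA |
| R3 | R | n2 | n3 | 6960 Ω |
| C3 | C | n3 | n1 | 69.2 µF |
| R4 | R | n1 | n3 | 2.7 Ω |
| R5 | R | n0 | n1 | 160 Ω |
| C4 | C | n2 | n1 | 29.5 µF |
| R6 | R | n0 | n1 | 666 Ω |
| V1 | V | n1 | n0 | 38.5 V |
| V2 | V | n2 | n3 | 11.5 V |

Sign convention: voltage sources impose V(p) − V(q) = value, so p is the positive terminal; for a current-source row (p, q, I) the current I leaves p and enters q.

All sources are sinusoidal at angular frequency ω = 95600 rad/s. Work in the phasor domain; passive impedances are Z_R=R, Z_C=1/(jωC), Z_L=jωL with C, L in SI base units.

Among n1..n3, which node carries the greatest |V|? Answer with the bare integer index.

2

Apply KCL at each of the 3 non-ground nodes and solve the resulting linear system.
Node n1: branches {R2, L1, C1, C2, I1, C3, R4, R5, C4, R6, V1} → V_1 = 38.50+0.000j
Node n2: branches {R1, C1, C2, R3, C4, V2} → V_2 = 45.85-0.5197j
Node n3: branches {R1, R2, L1, I1, R3, C3, R4, V2} → V_3 = 34.35-0.5197j
Source currents: i(V1)=-0.2984+0.000j, i(V2)=-1.999-28.16j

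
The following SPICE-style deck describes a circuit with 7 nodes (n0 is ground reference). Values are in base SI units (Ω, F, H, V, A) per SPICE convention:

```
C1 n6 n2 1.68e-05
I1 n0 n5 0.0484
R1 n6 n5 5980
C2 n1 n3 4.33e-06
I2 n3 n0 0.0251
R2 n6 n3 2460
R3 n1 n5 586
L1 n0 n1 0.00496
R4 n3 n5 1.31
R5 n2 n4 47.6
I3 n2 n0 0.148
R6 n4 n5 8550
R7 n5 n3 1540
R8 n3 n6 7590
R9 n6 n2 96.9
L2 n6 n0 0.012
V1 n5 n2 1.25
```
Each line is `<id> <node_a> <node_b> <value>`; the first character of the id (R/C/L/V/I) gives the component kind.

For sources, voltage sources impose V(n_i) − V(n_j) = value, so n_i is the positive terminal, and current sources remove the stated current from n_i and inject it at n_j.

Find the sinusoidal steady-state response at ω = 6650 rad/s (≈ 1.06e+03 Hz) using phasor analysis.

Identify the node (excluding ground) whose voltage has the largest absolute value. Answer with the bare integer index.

1

Apply KCL at each of the 6 non-ground nodes and solve the resulting linear system.
Node n1: branches {C2, R3, L1} → V_1 = 0.7772-4.150j
Node n2: branches {C1, R5, I3, R9, V1} → V_2 = -1.671+0.1082j
Node n3: branches {C2, I2, R2, R4, R7, R8} → V_3 = -0.2935+0.1485j
Node n4: branches {R5, R6} → V_4 = -1.665+0.1082j
Node n5: branches {I1, R1, R3, R4, R6, R7, V1} → V_5 = -0.4215+0.1082j
Node n6: branches {C1, R1, R2, R8, R9, L2} → V_6 = -1.880+0.08905j
Source currents: i(V1)=0.1479+0.02353j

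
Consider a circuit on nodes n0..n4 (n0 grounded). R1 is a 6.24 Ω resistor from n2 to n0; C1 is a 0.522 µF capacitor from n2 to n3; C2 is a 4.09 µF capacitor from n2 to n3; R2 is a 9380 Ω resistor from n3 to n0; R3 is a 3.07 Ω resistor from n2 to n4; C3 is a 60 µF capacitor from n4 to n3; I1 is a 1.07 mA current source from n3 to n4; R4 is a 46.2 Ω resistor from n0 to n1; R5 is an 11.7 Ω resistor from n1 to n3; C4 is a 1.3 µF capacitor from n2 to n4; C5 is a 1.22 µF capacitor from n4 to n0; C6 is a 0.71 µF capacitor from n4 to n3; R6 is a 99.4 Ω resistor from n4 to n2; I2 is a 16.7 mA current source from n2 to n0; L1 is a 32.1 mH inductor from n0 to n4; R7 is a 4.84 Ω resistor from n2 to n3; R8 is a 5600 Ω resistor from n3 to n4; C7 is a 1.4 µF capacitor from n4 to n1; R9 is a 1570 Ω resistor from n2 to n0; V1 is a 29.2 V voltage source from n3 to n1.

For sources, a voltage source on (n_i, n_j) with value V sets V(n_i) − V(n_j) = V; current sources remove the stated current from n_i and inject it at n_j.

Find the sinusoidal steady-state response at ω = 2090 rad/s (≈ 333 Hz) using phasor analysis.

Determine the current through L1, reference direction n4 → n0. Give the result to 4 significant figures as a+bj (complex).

0.01115-0.05175j A

Element admittances at ω=2090 rad/s:
  Y(R1) = 0.1603+0.000j S between n2,n0
  Y(C1) = 0.000+0.001091j S between n2,n3
  Y(C2) = 0.000+0.008548j S between n2,n3
  Y(R2) = 0.0001066+0.000j S between n3,n0
  Y(R3) = 0.3257+0.000j S between n2,n4
  Y(C3) = 0.000+0.1254j S between n4,n3
  I1: injects 0.00107 A into n4 (from n3)
  Y(R4) = 0.02165+0.000j S between n0,n1
  Y(R5) = 0.08547+0.000j S between n1,n3
  Y(C4) = 0.000+0.002717j S between n2,n4
  Y(C5) = 0.000+0.002550j S between n4,n0
  Y(C6) = 0.000+0.001484j S between n4,n3
  Y(R6) = 0.01006+0.000j S between n4,n2
  I2: injects 0.0167 A into n0 (from n2)
  Y(L1) = 0.000-0.01491j S between n0,n4
  Y(R7) = 0.2066+0.000j S between n2,n3
  Y(R8) = 0.0001786+0.000j S between n3,n4
  Y(C7) = 0.000+0.002926j S between n4,n1
  Y(R9) = 0.0006369+0.000j S between n2,n0
  V1: constraint V(n3)−V(n1) = 29.2
Assemble and solve the 5×5 MNA system:
  V(n1)=-24.24-0.2739j  V(n2)=3.097+0.3036j  V(n3)=4.958-0.2739j  V(n4)=3.472+0.7480j
  i(V1)=-3.017-0.08702j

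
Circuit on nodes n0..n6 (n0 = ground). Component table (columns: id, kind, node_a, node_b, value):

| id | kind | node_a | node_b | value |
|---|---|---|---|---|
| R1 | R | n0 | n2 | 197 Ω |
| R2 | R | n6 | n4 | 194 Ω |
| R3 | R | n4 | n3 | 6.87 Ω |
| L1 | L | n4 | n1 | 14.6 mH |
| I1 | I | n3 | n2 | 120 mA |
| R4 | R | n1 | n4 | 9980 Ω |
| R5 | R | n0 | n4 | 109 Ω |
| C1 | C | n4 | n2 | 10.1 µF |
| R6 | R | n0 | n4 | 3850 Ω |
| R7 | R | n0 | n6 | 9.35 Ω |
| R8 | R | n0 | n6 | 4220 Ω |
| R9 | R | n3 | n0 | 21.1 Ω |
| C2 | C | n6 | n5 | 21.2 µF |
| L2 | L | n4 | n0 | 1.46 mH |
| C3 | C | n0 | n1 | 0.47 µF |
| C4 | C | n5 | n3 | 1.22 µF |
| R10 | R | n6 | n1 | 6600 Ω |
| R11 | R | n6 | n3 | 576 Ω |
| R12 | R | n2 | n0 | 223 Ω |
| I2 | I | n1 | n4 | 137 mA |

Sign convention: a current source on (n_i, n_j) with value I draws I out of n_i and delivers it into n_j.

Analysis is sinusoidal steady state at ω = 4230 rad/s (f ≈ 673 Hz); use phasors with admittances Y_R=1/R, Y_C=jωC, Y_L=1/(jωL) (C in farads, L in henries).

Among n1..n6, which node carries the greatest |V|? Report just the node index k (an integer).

Element admittances at ω=4230 rad/s:
  Y(R1) = 0.005076+0.000j S between n0,n2
  Y(R2) = 0.005155+0.000j S between n6,n4
  Y(R3) = 0.1456+0.000j S between n4,n3
  Y(L1) = 0.000-0.01619j S between n4,n1
  I1: injects 0.12 A into n2 (from n3)
  Y(R4) = 0.0001002+0.000j S between n1,n4
  Y(R5) = 0.009174+0.000j S between n0,n4
  Y(C1) = 0.000+0.04272j S between n4,n2
  Y(R6) = 0.0002597+0.000j S between n0,n4
  Y(R7) = 0.1070+0.000j S between n0,n6
  Y(R8) = 0.0002370+0.000j S between n0,n6
  Y(R9) = 0.04739+0.000j S between n3,n0
  Y(C2) = 0.000+0.08968j S between n6,n5
  Y(L2) = 0.000-0.1619j S between n4,n0
  Y(C3) = 0.000+0.001988j S between n0,n1
  Y(C4) = 0.000+0.005161j S between n5,n3
  Y(R10) = 0.0001515+0.000j S between n6,n1
  Y(R11) = 0.001736+0.000j S between n6,n3
  Y(R12) = 0.004484+0.000j S between n2,n0
  I2: injects 0.137 A into n4 (from n1)
Assemble and solve the 6×6 MNA system:
  V(n1)=-0.3424-9.532j  V(n2)=0.4337-2.617j  V(n3)=-0.7271+0.08811j  V(n4)=-0.1520+0.09471j  V(n5)=-0.06198-0.03026j  V(n6)=-0.02371-0.03708j

1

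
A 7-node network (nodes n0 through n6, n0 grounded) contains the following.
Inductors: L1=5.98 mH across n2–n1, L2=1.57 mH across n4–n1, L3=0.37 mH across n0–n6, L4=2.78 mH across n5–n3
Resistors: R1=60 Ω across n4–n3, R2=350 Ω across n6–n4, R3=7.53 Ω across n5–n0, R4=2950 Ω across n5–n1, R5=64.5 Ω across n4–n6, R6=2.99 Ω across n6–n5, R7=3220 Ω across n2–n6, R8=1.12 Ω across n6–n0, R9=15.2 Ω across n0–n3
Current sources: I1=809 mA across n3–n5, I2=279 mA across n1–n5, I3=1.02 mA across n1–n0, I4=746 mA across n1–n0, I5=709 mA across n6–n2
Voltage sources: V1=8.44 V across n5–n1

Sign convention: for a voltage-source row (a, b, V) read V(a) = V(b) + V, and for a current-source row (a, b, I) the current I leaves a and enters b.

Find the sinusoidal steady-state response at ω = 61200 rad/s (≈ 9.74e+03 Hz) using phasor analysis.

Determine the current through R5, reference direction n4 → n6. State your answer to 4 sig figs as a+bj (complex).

-0.07861+0.001026j A

Element admittances at ω=61200 rad/s:
  Y(L1) = 0.000-0.002732j S between n2,n1
  Y(R1) = 0.01667+0.000j S between n4,n3
  Y(L2) = 0.000-0.01041j S between n4,n1
  I1: injects 0.809 A into n5 (from n3)
  I2: injects 0.279 A into n5 (from n1)
  Y(L3) = 0.000-0.04416j S between n0,n6
  Y(R2) = 0.002857+0.000j S between n6,n4
  Y(L4) = 0.000-0.005878j S between n5,n3
  I3: injects 0.00102 A into n0 (from n1)
  Y(R3) = 0.1328+0.000j S between n5,n0
  Y(R4) = 0.0003390+0.000j S between n5,n1
  Y(R5) = 0.01550+0.000j S between n4,n6
  I4: injects 0.746 A into n0 (from n1)
  Y(R6) = 0.3344+0.000j S between n6,n5
  Y(R7) = 0.0003106+0.000j S between n2,n6
  Y(R8) = 0.8929+0.000j S between n6,n0
  I5: injects 0.709 A into n2 (from n6)
  Y(R9) = 0.06579+0.000j S between n0,n3
  V1: constraint V(n5)−V(n1) = 8.44
Assemble and solve the 7×7 MNA system:
  V(n1)=-6.996-0.01601j  V(n2)=22.20+256.9j  V(n3)=-10.83-0.8509j  V(n4)=-5.327+0.1186j  V(n5)=1.444-0.01601j  V(n6)=-0.2562+0.05240j
  i(V1)=0.3197+0.09714j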